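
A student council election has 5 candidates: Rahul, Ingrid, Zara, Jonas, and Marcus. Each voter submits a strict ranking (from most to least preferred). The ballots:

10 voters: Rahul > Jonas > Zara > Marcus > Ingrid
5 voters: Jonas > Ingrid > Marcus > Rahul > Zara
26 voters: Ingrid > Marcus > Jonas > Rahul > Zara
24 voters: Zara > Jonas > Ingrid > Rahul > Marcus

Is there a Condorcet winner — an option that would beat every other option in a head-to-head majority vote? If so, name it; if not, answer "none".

Jonas

Jonas vs Rahul: 55–10 for Jonas.
Jonas vs Ingrid: 39–26 for Jonas.
Jonas vs Zara: 41–24 for Jonas.
Jonas vs Marcus: 39–26 for Jonas.
Jonas beats every other option head-to-head.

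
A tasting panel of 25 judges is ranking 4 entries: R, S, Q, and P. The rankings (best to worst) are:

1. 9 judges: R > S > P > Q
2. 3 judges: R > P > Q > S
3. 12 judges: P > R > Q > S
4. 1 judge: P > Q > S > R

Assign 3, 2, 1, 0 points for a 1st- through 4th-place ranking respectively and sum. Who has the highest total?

R: 9·3 + 3·3 + 12·2 + 1·0 = 60
S: 9·2 + 3·0 + 12·0 + 1·1 = 19
Q: 9·0 + 3·1 + 12·1 + 1·2 = 17
P: 9·1 + 3·2 + 12·3 + 1·3 = 54
R has the highest Borda score (60).

R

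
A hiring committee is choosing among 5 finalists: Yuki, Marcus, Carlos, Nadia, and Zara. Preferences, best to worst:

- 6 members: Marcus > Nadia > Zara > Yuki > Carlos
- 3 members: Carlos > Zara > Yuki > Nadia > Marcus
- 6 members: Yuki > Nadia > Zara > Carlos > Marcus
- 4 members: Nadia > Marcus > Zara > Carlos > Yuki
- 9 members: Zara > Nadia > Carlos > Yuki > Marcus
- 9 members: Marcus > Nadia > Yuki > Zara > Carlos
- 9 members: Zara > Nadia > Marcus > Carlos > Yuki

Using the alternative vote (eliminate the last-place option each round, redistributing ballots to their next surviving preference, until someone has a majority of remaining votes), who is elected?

Round 1: Yuki 6, Marcus 15, Carlos 3, Nadia 4, Zara 18. Eliminate Carlos.
Round 2: Yuki 6, Marcus 15, Nadia 4, Zara 21. Eliminate Nadia.
Round 3: Yuki 6, Marcus 19, Zara 21. Eliminate Yuki.
Round 4: Marcus 19, Zara 27. Zara has a majority.

Zara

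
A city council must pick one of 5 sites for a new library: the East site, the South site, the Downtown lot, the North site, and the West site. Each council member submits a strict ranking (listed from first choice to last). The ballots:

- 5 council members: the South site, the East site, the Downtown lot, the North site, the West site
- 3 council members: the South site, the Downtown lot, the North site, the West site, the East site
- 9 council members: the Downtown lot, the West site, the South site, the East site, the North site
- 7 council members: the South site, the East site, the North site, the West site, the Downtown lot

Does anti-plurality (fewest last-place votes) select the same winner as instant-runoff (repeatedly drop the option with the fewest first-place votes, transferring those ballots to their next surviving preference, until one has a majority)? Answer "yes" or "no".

yes

Anti-plurality — last-place votes: the East site 3, the South site 0, the Downtown lot 7, the North site 9, the West site 5. Winner: the South site.
Instant-runoff — R1 the East site 0, the South site 15, the Downtown lot 9, the North site 0, the West site 0 (the South site winner). Winner: the South site.
The two methods agree.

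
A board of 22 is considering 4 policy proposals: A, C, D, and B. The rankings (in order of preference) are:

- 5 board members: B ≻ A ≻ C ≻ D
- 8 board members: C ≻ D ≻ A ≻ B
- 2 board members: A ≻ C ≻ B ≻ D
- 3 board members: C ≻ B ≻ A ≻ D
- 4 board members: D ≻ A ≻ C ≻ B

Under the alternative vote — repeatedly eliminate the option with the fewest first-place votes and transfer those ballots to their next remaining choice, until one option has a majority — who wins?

C

Round 1: A 2, C 11, D 4, B 5. Eliminate A.
Round 2: C 13, D 4, B 5. C has a majority.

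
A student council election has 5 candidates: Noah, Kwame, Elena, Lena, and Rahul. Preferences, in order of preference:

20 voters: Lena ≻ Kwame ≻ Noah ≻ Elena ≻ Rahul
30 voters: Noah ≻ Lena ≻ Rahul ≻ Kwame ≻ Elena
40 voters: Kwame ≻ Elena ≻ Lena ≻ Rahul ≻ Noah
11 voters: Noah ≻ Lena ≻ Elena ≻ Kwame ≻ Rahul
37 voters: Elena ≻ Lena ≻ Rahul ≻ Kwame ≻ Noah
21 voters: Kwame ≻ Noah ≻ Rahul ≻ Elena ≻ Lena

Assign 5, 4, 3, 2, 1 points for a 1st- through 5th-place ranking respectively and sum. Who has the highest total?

Noah: 20·3 + 30·5 + 40·1 + 11·5 + 37·1 + 21·4 = 426
Kwame: 20·4 + 30·2 + 40·5 + 11·2 + 37·2 + 21·5 = 541
Elena: 20·2 + 30·1 + 40·4 + 11·3 + 37·5 + 21·2 = 490
Lena: 20·5 + 30·4 + 40·3 + 11·4 + 37·4 + 21·1 = 553
Rahul: 20·1 + 30·3 + 40·2 + 11·1 + 37·3 + 21·3 = 375
Lena has the highest Borda score (553).

Lena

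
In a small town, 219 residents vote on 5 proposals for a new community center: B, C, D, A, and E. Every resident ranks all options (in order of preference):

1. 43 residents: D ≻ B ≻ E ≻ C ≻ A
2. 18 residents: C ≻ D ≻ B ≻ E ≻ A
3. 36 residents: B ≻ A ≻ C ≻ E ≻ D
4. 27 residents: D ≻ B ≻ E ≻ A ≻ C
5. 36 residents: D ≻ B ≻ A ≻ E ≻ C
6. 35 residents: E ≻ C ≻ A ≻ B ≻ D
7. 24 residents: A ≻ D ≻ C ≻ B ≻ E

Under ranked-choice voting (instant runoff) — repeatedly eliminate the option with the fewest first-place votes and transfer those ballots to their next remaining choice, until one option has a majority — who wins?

D

Round 1: B 36, C 18, D 106, A 24, E 35. Eliminate C.
Round 2: B 36, D 124, A 24, E 35. D has a majority.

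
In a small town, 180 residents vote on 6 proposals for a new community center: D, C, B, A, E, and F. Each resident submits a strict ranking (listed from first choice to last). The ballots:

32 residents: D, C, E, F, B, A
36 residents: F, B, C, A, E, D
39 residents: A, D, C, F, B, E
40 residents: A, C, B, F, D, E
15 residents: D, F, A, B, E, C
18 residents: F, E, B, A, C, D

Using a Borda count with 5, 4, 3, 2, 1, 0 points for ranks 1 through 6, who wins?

D: 32·5 + 36·0 + 39·4 + 40·1 + 15·5 + 18·0 = 431
C: 32·4 + 36·3 + 39·3 + 40·4 + 15·0 + 18·1 = 531
B: 32·1 + 36·4 + 39·1 + 40·3 + 15·2 + 18·3 = 419
A: 32·0 + 36·2 + 39·5 + 40·5 + 15·3 + 18·2 = 548
E: 32·3 + 36·1 + 39·0 + 40·0 + 15·1 + 18·4 = 219
F: 32·2 + 36·5 + 39·2 + 40·2 + 15·4 + 18·5 = 552
F has the highest Borda score (552).

F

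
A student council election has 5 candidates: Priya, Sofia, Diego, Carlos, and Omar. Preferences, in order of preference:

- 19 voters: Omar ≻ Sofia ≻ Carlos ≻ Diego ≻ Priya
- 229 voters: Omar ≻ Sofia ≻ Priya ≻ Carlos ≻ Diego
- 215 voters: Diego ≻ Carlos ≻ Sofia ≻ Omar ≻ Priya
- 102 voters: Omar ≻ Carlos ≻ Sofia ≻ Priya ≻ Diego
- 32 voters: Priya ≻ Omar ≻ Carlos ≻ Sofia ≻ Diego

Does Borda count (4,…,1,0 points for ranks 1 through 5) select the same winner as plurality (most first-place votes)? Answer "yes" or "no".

Borda — scores: Priya 688, Sofia 1410, Diego 879, Carlos 1282, Omar 1711. Winner: Omar.
Plurality — first-place votes: Priya 32, Sofia 0, Diego 215, Carlos 0, Omar 350. Winner: Omar.
The two methods agree.

yes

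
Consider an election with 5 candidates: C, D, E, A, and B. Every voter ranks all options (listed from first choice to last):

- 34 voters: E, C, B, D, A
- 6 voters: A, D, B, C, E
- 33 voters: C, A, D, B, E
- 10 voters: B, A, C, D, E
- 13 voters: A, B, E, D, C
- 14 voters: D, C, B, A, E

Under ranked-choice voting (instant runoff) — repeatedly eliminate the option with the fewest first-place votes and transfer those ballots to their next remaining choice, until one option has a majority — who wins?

Round 1: C 33, D 14, E 34, A 19, B 10. Eliminate B.
Round 2: C 33, D 14, E 34, A 29. Eliminate D.
Round 3: C 47, E 34, A 29. Eliminate A.
Round 4: C 63, E 47. C has a majority.

C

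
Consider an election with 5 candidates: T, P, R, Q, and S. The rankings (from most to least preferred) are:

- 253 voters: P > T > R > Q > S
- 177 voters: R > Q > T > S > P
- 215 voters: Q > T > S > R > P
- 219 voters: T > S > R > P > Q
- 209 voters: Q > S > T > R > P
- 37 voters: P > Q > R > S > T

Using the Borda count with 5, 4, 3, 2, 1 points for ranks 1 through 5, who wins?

T

T: 253·4 + 177·3 + 215·4 + 219·5 + 209·3 + 37·1 = 4162
P: 253·5 + 177·1 + 215·1 + 219·2 + 209·1 + 37·5 = 2489
R: 253·3 + 177·5 + 215·2 + 219·3 + 209·2 + 37·3 = 3260
Q: 253·2 + 177·4 + 215·5 + 219·1 + 209·5 + 37·4 = 3701
S: 253·1 + 177·2 + 215·3 + 219·4 + 209·4 + 37·2 = 3038
T has the highest Borda score (4162).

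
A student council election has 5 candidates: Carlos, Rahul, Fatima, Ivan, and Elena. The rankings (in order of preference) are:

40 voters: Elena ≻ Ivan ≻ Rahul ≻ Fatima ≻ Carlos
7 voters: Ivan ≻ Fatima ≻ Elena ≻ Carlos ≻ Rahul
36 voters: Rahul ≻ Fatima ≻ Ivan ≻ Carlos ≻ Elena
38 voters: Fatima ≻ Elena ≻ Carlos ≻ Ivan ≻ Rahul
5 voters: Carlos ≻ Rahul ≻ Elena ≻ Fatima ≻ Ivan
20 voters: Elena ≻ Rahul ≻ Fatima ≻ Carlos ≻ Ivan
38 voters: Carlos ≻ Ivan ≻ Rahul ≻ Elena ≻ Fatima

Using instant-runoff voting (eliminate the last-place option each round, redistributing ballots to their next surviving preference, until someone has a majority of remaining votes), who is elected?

Round 1: Carlos 43, Rahul 36, Fatima 38, Ivan 7, Elena 60. Eliminate Ivan.
Round 2: Carlos 43, Rahul 36, Fatima 45, Elena 60. Eliminate Rahul.
Round 3: Carlos 43, Fatima 81, Elena 60. Eliminate Carlos.
Round 4: Fatima 81, Elena 103. Elena has a majority.

Elena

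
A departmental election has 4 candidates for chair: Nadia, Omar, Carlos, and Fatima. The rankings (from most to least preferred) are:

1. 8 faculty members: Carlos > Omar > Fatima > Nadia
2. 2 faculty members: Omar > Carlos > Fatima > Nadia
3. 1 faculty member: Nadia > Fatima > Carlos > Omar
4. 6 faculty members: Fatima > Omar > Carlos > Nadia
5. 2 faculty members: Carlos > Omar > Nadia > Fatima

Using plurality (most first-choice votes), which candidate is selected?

Carlos

First-place votes: Nadia 1, Omar 2, Carlos 10, Fatima 6.
Carlos has the most first-place votes.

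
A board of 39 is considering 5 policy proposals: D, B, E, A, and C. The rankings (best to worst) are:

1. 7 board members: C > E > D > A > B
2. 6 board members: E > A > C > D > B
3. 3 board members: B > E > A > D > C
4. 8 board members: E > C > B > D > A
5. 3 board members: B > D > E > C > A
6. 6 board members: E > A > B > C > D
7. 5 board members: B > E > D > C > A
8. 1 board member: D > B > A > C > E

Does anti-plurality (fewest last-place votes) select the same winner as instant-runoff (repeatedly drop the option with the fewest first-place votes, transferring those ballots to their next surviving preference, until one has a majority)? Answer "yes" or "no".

yes

Anti-plurality — last-place votes: D 6, B 13, E 1, A 16, C 3. Winner: E.
Instant-runoff — R1 D 1, B 11, E 20, A 0, C 7 (E winner). Winner: E.
The two methods agree.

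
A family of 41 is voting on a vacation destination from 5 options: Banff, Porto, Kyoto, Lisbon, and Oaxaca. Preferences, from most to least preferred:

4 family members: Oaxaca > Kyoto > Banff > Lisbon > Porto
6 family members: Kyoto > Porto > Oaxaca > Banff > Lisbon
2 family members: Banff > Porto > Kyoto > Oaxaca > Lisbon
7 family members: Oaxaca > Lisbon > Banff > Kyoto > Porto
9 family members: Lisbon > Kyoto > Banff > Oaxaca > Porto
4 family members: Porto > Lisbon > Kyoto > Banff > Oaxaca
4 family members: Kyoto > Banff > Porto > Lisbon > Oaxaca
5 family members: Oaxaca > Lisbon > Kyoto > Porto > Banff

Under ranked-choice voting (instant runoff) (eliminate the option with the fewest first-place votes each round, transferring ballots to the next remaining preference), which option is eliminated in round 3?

Kyoto

Round 1: Banff 2, Porto 4, Kyoto 10, Lisbon 9, Oaxaca 16. Eliminate Banff.
Round 2: Porto 6, Kyoto 10, Lisbon 9, Oaxaca 16. Eliminate Porto.
Round 3: Kyoto 12, Lisbon 13, Oaxaca 16. Eliminate Kyoto.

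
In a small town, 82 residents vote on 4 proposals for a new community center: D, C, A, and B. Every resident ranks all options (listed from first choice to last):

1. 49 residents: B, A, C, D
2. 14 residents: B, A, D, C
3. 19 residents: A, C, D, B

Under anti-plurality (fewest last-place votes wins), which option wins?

Last-place votes: D 49, C 14, A 0, B 19.
A is ranked last by the fewest voters, so A wins.

A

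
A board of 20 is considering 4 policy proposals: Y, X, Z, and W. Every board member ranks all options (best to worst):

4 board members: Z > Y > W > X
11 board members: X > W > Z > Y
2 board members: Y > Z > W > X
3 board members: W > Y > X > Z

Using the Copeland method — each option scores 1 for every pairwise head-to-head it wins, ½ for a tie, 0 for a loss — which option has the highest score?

Y: loses to X, Z, and W → score 0.
X: beats Y, Z, and W → score 3.
Z: beats Y; loses to X and W → score 1.
W: beats Y and Z; loses to X → score 2.
X has the best pairwise record.

X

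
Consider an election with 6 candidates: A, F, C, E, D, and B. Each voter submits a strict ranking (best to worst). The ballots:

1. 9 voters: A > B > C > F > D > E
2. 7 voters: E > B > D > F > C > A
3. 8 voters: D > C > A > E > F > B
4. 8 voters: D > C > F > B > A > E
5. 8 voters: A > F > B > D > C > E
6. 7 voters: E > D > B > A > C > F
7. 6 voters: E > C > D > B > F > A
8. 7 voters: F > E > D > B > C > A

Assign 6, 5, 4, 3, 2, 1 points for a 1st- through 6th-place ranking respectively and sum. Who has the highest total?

A: 9·6 + 7·1 + 8·4 + 8·2 + 8·6 + 7·3 + 6·1 + 7·1 = 191
F: 9·3 + 7·3 + 8·2 + 8·4 + 8·5 + 7·1 + 6·2 + 7·6 = 197
C: 9·4 + 7·2 + 8·5 + 8·5 + 8·2 + 7·2 + 6·5 + 7·2 = 204
E: 9·1 + 7·6 + 8·3 + 8·1 + 8·1 + 7·6 + 6·6 + 7·5 = 204
D: 9·2 + 7·4 + 8·6 + 8·6 + 8·3 + 7·5 + 6·4 + 7·4 = 253
B: 9·5 + 7·5 + 8·1 + 8·3 + 8·4 + 7·4 + 6·3 + 7·3 = 211
D has the highest Borda score (253).

D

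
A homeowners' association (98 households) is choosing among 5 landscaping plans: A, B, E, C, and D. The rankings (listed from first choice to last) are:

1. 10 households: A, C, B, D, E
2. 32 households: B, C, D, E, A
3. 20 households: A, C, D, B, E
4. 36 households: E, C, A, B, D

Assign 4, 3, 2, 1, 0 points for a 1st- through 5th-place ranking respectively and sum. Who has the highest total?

A: 10·4 + 32·0 + 20·4 + 36·2 = 192
B: 10·2 + 32·4 + 20·1 + 36·1 = 204
E: 10·0 + 32·1 + 20·0 + 36·4 = 176
C: 10·3 + 32·3 + 20·3 + 36·3 = 294
D: 10·1 + 32·2 + 20·2 + 36·0 = 114
C has the highest Borda score (294).

C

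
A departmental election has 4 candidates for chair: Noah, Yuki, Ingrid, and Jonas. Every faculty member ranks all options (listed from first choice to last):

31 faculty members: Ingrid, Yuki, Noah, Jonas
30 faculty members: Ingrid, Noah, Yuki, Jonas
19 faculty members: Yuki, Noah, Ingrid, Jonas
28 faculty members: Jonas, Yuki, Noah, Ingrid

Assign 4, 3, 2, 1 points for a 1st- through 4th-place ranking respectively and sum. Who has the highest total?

Yuki

Noah: 31·2 + 30·3 + 19·3 + 28·2 = 265
Yuki: 31·3 + 30·2 + 19·4 + 28·3 = 313
Ingrid: 31·4 + 30·4 + 19·2 + 28·1 = 310
Jonas: 31·1 + 30·1 + 19·1 + 28·4 = 192
Yuki has the highest Borda score (313).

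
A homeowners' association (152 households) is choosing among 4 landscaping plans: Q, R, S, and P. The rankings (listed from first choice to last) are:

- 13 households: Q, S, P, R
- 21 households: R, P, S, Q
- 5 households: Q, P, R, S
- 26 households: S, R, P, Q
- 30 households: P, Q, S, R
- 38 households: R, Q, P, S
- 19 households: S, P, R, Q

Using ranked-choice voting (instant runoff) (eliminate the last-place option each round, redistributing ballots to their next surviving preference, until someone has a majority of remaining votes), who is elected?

Round 1: Q 18, R 59, S 45, P 30. Eliminate Q.
Round 2: R 59, S 58, P 35. Eliminate P.
Round 3: R 64, S 88. S has a majority.

S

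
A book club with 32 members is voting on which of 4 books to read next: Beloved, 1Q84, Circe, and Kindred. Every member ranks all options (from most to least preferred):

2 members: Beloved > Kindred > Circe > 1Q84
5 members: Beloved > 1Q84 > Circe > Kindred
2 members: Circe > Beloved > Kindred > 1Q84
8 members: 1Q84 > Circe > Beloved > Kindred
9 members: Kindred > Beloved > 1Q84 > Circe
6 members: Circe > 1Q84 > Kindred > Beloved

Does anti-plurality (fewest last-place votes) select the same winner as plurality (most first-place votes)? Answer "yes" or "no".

Anti-plurality — last-place votes: Beloved 6, 1Q84 4, Circe 9, Kindred 13. Winner: 1Q84.
Plurality — first-place votes: Beloved 7, 1Q84 8, Circe 8, Kindred 9. Winner: Kindred.
The two methods disagree.

no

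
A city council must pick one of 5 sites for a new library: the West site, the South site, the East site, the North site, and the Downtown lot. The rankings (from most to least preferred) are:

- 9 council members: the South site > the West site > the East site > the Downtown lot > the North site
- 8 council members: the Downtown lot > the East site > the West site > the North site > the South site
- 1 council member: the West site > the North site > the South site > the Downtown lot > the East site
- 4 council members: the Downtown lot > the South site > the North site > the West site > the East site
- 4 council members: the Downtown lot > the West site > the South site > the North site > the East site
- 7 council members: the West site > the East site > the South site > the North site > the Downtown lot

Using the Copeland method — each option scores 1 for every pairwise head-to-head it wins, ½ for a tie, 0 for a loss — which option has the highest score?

the West site

the West site: beats the South site, the East site, the North site, and the Downtown lot → score 4.
the South site: beats the East site, the North site, and the Downtown lot; loses to the West site → score 3.
the East site: beats the North site; loses to the West site, the South site, and the Downtown lot → score 1.
the North site: loses to the West site, the South site, the East site, and the Downtown lot → score 0.
the Downtown lot: beats the East site and the North site; loses to the West site and the South site → score 2.
the West site has the best pairwise record.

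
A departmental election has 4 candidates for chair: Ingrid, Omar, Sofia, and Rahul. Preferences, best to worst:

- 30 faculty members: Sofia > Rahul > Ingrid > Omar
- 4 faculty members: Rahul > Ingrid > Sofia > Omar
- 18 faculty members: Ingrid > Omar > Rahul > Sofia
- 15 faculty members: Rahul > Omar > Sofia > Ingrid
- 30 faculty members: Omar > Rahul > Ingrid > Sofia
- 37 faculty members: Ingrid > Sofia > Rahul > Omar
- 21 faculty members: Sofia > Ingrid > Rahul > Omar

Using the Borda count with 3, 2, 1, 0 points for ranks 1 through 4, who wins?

Ingrid: 30·1 + 4·2 + 18·3 + 15·0 + 30·1 + 37·3 + 21·2 = 275
Omar: 30·0 + 4·0 + 18·2 + 15·2 + 30·3 + 37·0 + 21·0 = 156
Sofia: 30·3 + 4·1 + 18·0 + 15·1 + 30·0 + 37·2 + 21·3 = 246
Rahul: 30·2 + 4·3 + 18·1 + 15·3 + 30·2 + 37·1 + 21·1 = 253
Ingrid has the highest Borda score (275).

Ingrid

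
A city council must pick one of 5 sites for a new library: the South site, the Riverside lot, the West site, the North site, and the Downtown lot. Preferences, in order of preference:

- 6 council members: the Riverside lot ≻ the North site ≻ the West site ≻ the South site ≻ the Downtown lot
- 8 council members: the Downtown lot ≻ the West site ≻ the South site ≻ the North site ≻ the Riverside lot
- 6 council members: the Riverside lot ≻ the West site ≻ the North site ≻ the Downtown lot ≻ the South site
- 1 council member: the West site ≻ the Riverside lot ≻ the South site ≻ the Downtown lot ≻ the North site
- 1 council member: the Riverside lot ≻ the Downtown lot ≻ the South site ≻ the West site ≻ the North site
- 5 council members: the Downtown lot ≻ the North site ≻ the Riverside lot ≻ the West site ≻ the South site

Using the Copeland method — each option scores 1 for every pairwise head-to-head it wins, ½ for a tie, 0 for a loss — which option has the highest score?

the Riverside lot

the South site: loses to the Riverside lot, the West site, the North site, and the Downtown lot → score 0.
the Riverside lot: beats the South site, the West site, the North site, and the Downtown lot → score 4.
the West site: beats the South site and the North site; loses to the Riverside lot and the Downtown lot → score 2.
the North site: beats the South site; loses to the Riverside lot, the West site, and the Downtown lot → score 1.
the Downtown lot: beats the South site, the West site, and the North site; loses to the Riverside lot → score 3.
the Riverside lot has the best pairwise record.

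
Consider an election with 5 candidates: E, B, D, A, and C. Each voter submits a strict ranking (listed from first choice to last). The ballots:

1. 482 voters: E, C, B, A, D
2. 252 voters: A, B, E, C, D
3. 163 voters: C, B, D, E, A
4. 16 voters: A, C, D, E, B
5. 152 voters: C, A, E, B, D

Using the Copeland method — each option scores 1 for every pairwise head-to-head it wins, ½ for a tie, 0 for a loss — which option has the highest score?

E: beats B, D, A, and C → score 4.
B: beats D and A; loses to E and C → score 2.
D: loses to E, B, A, and C → score 0.
A: beats D; loses to E, B, and C → score 1.
C: beats B, D, and A; loses to E → score 3.
E has the best pairwise record.

E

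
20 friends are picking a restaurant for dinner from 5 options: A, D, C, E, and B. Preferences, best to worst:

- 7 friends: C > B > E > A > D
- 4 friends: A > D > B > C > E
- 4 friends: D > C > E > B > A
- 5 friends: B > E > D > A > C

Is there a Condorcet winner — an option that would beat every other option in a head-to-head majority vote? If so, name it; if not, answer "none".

none

Checking pairwise contests:
C beats A 11–9.
A beats D 11–9.
D beats C 13–7.
C beats E 15–5.
C beats B 11–9.
Every option loses at least one head-to-head, so there is no Condorcet winner.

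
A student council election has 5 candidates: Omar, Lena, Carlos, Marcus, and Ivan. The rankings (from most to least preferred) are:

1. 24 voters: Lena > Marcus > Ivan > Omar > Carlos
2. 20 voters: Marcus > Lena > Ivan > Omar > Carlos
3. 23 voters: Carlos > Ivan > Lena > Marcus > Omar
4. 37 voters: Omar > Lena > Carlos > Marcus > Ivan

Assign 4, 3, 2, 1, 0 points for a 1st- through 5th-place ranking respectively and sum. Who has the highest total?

Omar: 24·1 + 20·1 + 23·0 + 37·4 = 192
Lena: 24·4 + 20·3 + 23·2 + 37·3 = 313
Carlos: 24·0 + 20·0 + 23·4 + 37·2 = 166
Marcus: 24·3 + 20·4 + 23·1 + 37·1 = 212
Ivan: 24·2 + 20·2 + 23·3 + 37·0 = 157
Lena has the highest Borda score (313).

Lena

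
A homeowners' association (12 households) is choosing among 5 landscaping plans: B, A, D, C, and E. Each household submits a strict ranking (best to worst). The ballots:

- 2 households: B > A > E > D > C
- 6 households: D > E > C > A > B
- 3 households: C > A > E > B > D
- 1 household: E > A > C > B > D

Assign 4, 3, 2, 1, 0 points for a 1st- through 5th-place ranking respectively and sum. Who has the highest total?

E

B: 2·4 + 6·0 + 3·1 + 1·1 = 12
A: 2·3 + 6·1 + 3·3 + 1·3 = 24
D: 2·1 + 6·4 + 3·0 + 1·0 = 26
C: 2·0 + 6·2 + 3·4 + 1·2 = 26
E: 2·2 + 6·3 + 3·2 + 1·4 = 32
E has the highest Borda score (32).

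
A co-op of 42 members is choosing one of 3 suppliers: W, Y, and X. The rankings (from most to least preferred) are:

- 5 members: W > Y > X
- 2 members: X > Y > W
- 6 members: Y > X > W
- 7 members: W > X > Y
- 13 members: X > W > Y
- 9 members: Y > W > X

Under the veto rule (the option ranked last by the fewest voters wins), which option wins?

W

Last-place votes: W 8, Y 20, X 14.
W is ranked last by the fewest voters, so W wins.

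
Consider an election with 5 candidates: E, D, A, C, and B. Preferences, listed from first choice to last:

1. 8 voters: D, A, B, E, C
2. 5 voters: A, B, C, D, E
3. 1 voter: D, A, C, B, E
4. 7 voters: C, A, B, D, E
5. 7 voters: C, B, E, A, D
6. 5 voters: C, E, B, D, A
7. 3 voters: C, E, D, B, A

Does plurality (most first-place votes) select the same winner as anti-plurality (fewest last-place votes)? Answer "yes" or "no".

no

Plurality — first-place votes: E 0, D 9, A 5, C 22, B 0. Winner: C.
Anti-plurality — last-place votes: E 13, D 7, A 8, C 8, B 0. Winner: B.
The two methods disagree.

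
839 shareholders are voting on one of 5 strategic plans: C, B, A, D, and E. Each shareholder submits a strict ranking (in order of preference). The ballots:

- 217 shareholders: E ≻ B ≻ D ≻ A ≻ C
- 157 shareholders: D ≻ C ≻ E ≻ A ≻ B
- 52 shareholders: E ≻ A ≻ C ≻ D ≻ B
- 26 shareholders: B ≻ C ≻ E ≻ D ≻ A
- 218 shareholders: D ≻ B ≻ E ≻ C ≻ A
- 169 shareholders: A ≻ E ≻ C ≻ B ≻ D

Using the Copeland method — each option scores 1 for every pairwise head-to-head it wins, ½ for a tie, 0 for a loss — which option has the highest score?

C: loses to B, A, D, and E → score 0.
B: beats C and A; loses to D and E → score 2.
A: beats C; loses to B, D, and E → score 1.
D: beats C, B, and A; loses to E → score 3.
E: beats C, B, A, and D → score 4.
E has the best pairwise record.

E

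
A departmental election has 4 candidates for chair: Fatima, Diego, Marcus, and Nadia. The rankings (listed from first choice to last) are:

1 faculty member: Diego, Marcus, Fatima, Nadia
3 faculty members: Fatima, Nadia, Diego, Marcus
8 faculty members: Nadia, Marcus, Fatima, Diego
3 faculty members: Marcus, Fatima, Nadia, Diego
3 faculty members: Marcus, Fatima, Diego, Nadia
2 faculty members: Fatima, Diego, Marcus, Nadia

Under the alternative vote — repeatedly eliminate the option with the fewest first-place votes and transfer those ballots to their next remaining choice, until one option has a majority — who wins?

Nadia

Round 1: Fatima 5, Diego 1, Marcus 6, Nadia 8. Eliminate Diego.
Round 2: Fatima 5, Marcus 7, Nadia 8. Eliminate Fatima.
Round 3: Marcus 9, Nadia 11. Nadia has a majority.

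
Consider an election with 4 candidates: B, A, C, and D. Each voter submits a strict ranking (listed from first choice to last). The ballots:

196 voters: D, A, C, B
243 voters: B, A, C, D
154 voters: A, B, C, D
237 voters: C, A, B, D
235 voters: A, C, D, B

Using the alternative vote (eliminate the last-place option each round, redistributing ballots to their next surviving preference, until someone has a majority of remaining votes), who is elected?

A

Round 1: B 243, A 389, C 237, D 196. Eliminate D.
Round 2: B 243, A 585, C 237. A has a majority.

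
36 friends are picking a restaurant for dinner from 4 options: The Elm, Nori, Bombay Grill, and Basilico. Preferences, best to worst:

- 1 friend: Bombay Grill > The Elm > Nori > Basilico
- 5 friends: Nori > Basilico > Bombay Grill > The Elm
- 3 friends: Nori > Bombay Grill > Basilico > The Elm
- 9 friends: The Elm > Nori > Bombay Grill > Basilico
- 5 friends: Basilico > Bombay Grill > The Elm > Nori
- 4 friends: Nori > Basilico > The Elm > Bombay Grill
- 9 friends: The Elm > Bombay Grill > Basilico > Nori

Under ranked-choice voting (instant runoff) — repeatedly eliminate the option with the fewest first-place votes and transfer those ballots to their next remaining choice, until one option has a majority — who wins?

Round 1: The Elm 18, Nori 12, Bombay Grill 1, Basilico 5. Eliminate Bombay Grill.
Round 2: The Elm 19, Nori 12, Basilico 5. The Elm has a majority.

The Elm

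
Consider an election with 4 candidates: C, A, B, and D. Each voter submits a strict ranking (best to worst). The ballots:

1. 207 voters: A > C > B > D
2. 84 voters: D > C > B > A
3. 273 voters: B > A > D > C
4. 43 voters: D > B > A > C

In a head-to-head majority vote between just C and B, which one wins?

B

Voters preferring C to B: 291; preferring B to C: 316.
B wins the head-to-head.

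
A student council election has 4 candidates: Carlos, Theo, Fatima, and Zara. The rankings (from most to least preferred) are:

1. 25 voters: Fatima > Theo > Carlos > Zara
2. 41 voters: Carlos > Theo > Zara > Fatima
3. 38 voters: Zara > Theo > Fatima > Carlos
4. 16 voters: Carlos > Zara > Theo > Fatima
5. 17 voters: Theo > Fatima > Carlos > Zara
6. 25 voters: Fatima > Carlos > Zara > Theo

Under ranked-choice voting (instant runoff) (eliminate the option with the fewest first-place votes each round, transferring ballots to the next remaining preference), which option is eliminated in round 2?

Zara

Round 1: Carlos 57, Theo 17, Fatima 50, Zara 38. Eliminate Theo.
Round 2: Carlos 57, Fatima 67, Zara 38. Eliminate Zara.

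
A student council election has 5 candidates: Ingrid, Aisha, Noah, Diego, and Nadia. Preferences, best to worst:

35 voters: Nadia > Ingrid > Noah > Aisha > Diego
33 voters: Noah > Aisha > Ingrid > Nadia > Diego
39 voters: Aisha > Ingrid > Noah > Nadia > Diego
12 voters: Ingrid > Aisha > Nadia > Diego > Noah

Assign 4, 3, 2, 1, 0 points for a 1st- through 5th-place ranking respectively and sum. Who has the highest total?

Ingrid: 35·3 + 33·2 + 39·3 + 12·4 = 336
Aisha: 35·1 + 33·3 + 39·4 + 12·3 = 326
Noah: 35·2 + 33·4 + 39·2 + 12·0 = 280
Diego: 35·0 + 33·0 + 39·0 + 12·1 = 12
Nadia: 35·4 + 33·1 + 39·1 + 12·2 = 236
Ingrid has the highest Borda score (336).

Ingrid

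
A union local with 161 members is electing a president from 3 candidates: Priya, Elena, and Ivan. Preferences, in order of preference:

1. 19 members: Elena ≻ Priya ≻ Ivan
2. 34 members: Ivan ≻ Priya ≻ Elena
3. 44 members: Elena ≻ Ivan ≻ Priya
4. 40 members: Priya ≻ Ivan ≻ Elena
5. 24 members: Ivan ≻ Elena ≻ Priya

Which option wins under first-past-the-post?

First-place votes: Priya 40, Elena 63, Ivan 58.
Elena has the most first-place votes.

Elena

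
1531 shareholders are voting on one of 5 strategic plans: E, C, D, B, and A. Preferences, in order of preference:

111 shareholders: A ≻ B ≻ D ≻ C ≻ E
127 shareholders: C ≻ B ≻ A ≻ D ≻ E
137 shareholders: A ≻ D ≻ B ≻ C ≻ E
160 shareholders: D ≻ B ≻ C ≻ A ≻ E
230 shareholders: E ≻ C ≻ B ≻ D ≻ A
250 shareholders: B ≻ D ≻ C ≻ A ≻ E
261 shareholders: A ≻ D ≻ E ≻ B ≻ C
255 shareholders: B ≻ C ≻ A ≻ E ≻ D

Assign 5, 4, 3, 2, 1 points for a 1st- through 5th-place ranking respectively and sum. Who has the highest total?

E: 111·1 + 127·1 + 137·1 + 160·1 + 230·5 + 250·1 + 261·3 + 255·2 = 3228
C: 111·2 + 127·5 + 137·2 + 160·3 + 230·4 + 250·3 + 261·1 + 255·4 = 4562
D: 111·3 + 127·2 + 137·4 + 160·5 + 230·2 + 250·4 + 261·4 + 255·1 = 4694
B: 111·4 + 127·4 + 137·3 + 160·4 + 230·3 + 250·5 + 261·2 + 255·5 = 5740
A: 111·5 + 127·3 + 137·5 + 160·2 + 230·1 + 250·2 + 261·5 + 255·3 = 4741
B has the highest Borda score (5740).

B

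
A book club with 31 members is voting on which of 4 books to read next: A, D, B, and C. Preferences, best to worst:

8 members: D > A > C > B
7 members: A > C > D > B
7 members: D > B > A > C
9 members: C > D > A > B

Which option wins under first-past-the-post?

First-place votes: A 7, D 15, B 0, C 9.
D has the most first-place votes.

D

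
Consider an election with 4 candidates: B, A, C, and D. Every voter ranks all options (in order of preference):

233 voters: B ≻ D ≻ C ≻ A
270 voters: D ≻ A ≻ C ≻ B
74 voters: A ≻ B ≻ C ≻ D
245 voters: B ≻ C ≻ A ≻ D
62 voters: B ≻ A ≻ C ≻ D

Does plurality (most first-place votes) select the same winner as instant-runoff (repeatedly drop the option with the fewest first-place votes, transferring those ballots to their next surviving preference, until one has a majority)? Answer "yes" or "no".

yes

Plurality — first-place votes: B 540, A 74, C 0, D 270. Winner: B.
Instant-runoff — R1 B 540, A 74, C 0, D 270 (B winner). Winner: B.
The two methods agree.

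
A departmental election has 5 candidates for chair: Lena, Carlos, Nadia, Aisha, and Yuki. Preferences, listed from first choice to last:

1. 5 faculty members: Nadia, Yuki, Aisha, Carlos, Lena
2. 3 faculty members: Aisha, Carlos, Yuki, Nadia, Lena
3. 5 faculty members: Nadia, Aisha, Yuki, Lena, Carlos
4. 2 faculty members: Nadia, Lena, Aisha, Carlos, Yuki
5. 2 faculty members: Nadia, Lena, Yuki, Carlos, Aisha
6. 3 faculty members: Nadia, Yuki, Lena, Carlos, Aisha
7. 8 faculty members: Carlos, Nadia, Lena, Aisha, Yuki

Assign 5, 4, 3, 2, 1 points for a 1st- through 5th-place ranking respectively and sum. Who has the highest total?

Lena: 5·1 + 3·1 + 5·2 + 2·4 + 2·4 + 3·3 + 8·3 = 67
Carlos: 5·2 + 3·4 + 5·1 + 2·2 + 2·2 + 3·2 + 8·5 = 81
Nadia: 5·5 + 3·2 + 5·5 + 2·5 + 2·5 + 3·5 + 8·4 = 123
Aisha: 5·3 + 3·5 + 5·4 + 2·3 + 2·1 + 3·1 + 8·2 = 77
Yuki: 5·4 + 3·3 + 5·3 + 2·1 + 2·3 + 3·4 + 8·1 = 72
Nadia has the highest Borda score (123).

Nadia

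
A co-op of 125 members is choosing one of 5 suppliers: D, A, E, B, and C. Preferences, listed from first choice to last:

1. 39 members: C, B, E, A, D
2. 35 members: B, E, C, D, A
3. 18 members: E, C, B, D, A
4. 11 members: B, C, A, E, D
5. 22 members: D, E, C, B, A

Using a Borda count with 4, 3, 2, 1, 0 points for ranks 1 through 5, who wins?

B

D: 39·0 + 35·1 + 18·1 + 11·0 + 22·4 = 141
A: 39·1 + 35·0 + 18·0 + 11·2 + 22·0 = 61
E: 39·2 + 35·3 + 18·4 + 11·1 + 22·3 = 332
B: 39·3 + 35·4 + 18·2 + 11·4 + 22·1 = 359
C: 39·4 + 35·2 + 18·3 + 11·3 + 22·2 = 357
B has the highest Borda score (359).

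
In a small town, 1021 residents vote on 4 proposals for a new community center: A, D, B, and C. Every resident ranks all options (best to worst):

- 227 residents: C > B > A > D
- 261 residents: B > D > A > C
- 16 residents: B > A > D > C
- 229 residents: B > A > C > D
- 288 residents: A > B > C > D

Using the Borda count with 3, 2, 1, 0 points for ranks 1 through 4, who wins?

B

A: 227·1 + 261·1 + 16·2 + 229·2 + 288·3 = 1842
D: 227·0 + 261·2 + 16·1 + 229·0 + 288·0 = 538
B: 227·2 + 261·3 + 16·3 + 229·3 + 288·2 = 2548
C: 227·3 + 261·0 + 16·0 + 229·1 + 288·1 = 1198
B has the highest Borda score (2548).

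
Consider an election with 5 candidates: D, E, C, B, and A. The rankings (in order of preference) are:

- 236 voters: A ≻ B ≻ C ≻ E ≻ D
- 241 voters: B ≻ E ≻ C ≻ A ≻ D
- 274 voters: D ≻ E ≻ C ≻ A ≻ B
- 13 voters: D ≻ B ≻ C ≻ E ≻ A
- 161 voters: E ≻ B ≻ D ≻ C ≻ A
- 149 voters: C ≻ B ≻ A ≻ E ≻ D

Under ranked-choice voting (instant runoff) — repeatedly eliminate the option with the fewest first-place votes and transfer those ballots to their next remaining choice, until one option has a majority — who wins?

B

Round 1: D 287, E 161, C 149, B 241, A 236. Eliminate C.
Round 2: D 287, E 161, B 390, A 236. Eliminate E.
Round 3: D 287, B 551, A 236. B has a majority.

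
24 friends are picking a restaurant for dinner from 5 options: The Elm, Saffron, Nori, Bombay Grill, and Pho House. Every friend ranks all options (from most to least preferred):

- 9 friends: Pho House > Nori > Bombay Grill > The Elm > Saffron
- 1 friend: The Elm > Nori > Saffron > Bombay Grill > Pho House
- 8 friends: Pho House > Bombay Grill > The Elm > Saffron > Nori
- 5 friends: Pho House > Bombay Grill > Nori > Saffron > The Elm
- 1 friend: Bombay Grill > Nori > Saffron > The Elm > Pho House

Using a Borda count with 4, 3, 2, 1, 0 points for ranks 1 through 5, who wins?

Pho House

The Elm: 9·1 + 1·4 + 8·2 + 5·0 + 1·1 = 30
Saffron: 9·0 + 1·2 + 8·1 + 5·1 + 1·2 = 17
Nori: 9·3 + 1·3 + 8·0 + 5·2 + 1·3 = 43
Bombay Grill: 9·2 + 1·1 + 8·3 + 5·3 + 1·4 = 62
Pho House: 9·4 + 1·0 + 8·4 + 5·4 + 1·0 = 88
Pho House has the highest Borda score (88).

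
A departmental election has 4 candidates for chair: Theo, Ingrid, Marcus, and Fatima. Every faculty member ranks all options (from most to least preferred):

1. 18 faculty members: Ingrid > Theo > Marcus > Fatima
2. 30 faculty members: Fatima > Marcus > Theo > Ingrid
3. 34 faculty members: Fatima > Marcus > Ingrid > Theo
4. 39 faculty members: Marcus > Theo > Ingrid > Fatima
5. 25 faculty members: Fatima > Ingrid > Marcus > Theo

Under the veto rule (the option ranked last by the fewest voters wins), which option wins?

Last-place votes: Theo 59, Ingrid 30, Marcus 0, Fatima 57.
Marcus is ranked last by the fewest voters, so Marcus wins.

Marcus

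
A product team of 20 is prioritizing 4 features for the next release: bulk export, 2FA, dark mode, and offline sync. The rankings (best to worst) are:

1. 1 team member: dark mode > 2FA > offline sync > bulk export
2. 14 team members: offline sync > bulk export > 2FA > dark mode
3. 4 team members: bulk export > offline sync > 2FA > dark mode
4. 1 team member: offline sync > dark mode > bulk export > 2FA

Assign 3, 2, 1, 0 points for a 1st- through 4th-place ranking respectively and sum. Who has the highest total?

bulk export: 1·0 + 14·2 + 4·3 + 1·1 = 41
2FA: 1·2 + 14·1 + 4·1 + 1·0 = 20
dark mode: 1·3 + 14·0 + 4·0 + 1·2 = 5
offline sync: 1·1 + 14·3 + 4·2 + 1·3 = 54
offline sync has the highest Borda score (54).

offline sync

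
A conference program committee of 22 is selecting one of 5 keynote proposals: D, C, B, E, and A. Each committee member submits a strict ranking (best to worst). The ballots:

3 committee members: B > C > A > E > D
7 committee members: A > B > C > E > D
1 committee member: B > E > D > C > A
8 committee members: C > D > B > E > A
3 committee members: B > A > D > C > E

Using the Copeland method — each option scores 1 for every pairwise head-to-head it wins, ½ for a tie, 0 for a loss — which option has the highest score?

B

D: ties E; loses to C, B, and A → score 0.5.
C: beats D, E, and A; loses to B → score 3.
B: beats D, C, E, and A → score 4.
E: ties D; loses to C, B, and A → score 0.5.
A: beats D and E; loses to C and B → score 2.
B has the best pairwise record.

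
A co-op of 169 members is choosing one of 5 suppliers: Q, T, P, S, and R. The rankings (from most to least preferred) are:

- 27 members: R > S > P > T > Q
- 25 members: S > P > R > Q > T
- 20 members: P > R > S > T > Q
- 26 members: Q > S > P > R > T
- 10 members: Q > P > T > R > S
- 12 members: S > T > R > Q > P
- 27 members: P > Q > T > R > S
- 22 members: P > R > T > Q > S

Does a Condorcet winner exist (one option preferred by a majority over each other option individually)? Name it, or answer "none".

Checking pairwise contests:
P beats Q 121–48.
Q beats T 88–81.
S beats P 90–79.
Q beats S 85–84.
P beats R 130–39.
Every option loses at least one head-to-head, so there is no Condorcet winner.

none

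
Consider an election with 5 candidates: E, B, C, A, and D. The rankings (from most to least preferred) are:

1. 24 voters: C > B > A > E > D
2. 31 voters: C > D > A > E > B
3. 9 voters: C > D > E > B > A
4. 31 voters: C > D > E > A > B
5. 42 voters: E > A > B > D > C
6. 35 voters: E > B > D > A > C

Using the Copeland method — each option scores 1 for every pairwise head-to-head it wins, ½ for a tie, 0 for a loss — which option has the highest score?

C

E: beats B, A, and D; loses to C → score 3.
B: beats D; loses to E, C, and A → score 1.
C: beats E, B, A, and D → score 4.
A: beats B; loses to E, C, and D → score 1.
D: beats A; loses to E, B, and C → score 1.
C has the best pairwise record.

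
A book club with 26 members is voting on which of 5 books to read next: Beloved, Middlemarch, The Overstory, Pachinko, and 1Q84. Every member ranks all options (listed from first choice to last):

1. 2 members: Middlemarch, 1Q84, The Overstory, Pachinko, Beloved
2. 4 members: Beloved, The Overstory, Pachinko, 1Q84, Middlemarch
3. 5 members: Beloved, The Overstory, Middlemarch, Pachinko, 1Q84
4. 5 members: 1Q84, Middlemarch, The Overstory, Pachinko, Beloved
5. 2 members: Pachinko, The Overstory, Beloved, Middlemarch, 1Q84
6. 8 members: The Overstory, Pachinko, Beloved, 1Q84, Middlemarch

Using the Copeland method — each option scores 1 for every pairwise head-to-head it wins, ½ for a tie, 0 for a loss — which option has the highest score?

The Overstory

Beloved: beats Middlemarch and 1Q84; loses to The Overstory and Pachinko → score 2.
Middlemarch: loses to Beloved, The Overstory, Pachinko, and 1Q84 → score 0.
The Overstory: beats Beloved, Middlemarch, Pachinko, and 1Q84 → score 4.
Pachinko: beats Beloved, Middlemarch, and 1Q84; loses to The Overstory → score 3.
1Q84: beats Middlemarch; loses to Beloved, The Overstory, and Pachinko → score 1.
The Overstory has the best pairwise record.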